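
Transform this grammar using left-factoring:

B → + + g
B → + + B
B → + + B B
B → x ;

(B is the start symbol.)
B → + + B'
B' → g
B' → B B''
B'' → ε
B'' → B
B → x ;

Left-factoring transforms A → αβ₁ | αβ₂ into A → αA' and A' → β₁ | β₂
(α is the longest common prefix among the alternatives). Repeat until
no nonterminal has two alternatives with a common prefix.

Round 1: B has alternatives sharing prefix '+ +'. Introduce B': B → + + B'
  Add: B' → g
  Add: B' → B
  Add: B' → B B

Round 2: B' has alternatives sharing prefix 'B'. Introduce B'': B' → B B''
  Add: B'' → ε
  Add: B'' → B

No remaining common prefixes — done.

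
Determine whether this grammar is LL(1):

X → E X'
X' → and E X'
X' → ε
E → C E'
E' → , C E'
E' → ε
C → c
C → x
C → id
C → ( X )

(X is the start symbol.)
Yes, the grammar is LL(1).

A grammar is LL(1) if for each non-terminal N with multiple productions, the predict sets of those productions are pairwise disjoint, where PREDICT(N → α) = (FIRST(α) \ {ε}) ∪ (FOLLOW(N) if α ⇒* ε).

Relevant sets:
  FOLLOW(X') = { $, ')' }
  FOLLOW(E') = { $, ')', 'and' }

For X':
  PREDICT(X' → and E X') = { 'and' }
  PREDICT(X' → ε) = { $, ')' }
For E':
  PREDICT(E' → ',' C E') = { ',' }
  PREDICT(E' → ε) = { $, ')', 'and' }
For C:
  PREDICT(C → c) = { 'c' }
  PREDICT(C → x) = { 'x' }
  PREDICT(C → id) = { 'id' }
  PREDICT(C → '(' X ')') = { '(' }
X, E have a single production, so nothing to check there.

All predict sets are disjoint. The grammar IS LL(1).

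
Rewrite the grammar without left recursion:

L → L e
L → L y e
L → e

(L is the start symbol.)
L → e L'
L' → e L'
L' → y e L'
L' → ε

L is directly left-recursive. The standard transformation for
  A → A α₁ | ... | A α_m | β₁ | ... | β_n
is
  A  → β₁ A' | ... | β_n A'
  A' → α₁ A' | ... | α_m A' | ε

L → e becomes L → e L'
L → L e becomes L' → e L'
L → L y e becomes L' → y e L'
Add L' → ε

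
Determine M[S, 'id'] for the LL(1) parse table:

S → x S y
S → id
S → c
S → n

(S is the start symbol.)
S → id

To find M[S, 'id'], we find productions for S where 'id' is in the predict set (PREDICT(N → α) = (FIRST(α) \ {ε}) ∪ (FOLLOW(N) if α ⇒* ε)).

S → x S y: PREDICT = { 'x' }
S → id: PREDICT = { 'id' }
  'id' is in predict set, so this production goes in M[S, 'id']
S → c: PREDICT = { 'c' }
S → n: PREDICT = { 'n' }

M[S, 'id'] = S → id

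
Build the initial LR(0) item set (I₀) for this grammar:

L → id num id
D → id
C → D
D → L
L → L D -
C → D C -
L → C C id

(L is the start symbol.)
{ [C → . D C -], [C → . D], [D → . L], [D → . id], [L → . C C id], [L → . L D -], [L → . id num id], [L' → . L] }

First, augment the grammar with L' → L
I₀ = CLOSURE({ [L' → . L] }):
  [L' → . L] has the dot before L: add [L → . id num id], [L → . L D -], [L → . C C id]
  [L → . C C id] has the dot before C: add [C → . D], [C → . D C -]
  [C → . D] has the dot before D: add [D → . id], [D → . L]
No further items can be added.

I₀ = { [C → . D C -], [C → . D], [D → . L], [D → . id], [L → . C C id], [L → . L D -], [L → . id num id], [L' → . L] }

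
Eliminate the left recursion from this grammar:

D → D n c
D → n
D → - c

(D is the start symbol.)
D → n D'
D → - c D'
D' → n c D'
D' → ε

D is directly left-recursive. The standard transformation for
  A → A α₁ | ... | A α_m | β₁ | ... | β_n
is
  A  → β₁ A' | ... | β_n A'
  A' → α₁ A' | ... | α_m A' | ε

D → n becomes D → n D'
D → - c becomes D → - c D'
D → D n c becomes D' → n c D'
Add D' → ε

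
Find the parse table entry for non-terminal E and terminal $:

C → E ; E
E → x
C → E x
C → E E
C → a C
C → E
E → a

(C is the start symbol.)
To find M[E, $], we find productions for E where $ is in the predict set (PREDICT(N → α) = (FIRST(α) \ {ε}) ∪ (FOLLOW(N) if α ⇒* ε)).

E → x: PREDICT = { 'x' }
E → a: PREDICT = { 'a' }

M[E, $] is empty (no production applies)

Answer: Empty (error entry)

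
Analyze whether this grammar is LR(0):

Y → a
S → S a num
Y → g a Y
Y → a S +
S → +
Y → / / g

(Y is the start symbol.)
Augment with Y' → Y and build the canonical LR(0) collection (I0 = CLOSURE({[Y' → . Y]}), then GOTO on every symbol after a dot until no new states appear). It has 14 states:
  I0: { [Y → . / / g], [Y → . a S +], [Y → . a], [Y → . g a Y], [Y' → . Y] }  — shift
  I1: { [Y → / . / g] }  — shift
  I2: { [Y' → Y .] }  — accept
  I3: { [S → . +], [S → . S a num], [Y → a . S +], [Y → a .] }  — shift, reduce
  I4: { [Y → g . a Y] }  — shift
  I5: { [Y → . / / g], [Y → . a S +], [Y → . a], [Y → . g a Y], [Y → g a . Y] }  — shift
  I6: { [Y → g a Y .] }  — reduce
  I7: { [S → + .] }  — reduce
  I8: { [S → S . a num], [Y → a S . +] }  — shift
  I9: { [Y → a S + .] }  — reduce
  I10: { [S → S a . num] }  — shift
  I11: { [S → S a num .] }  — reduce
  I12: { [Y → / / . g] }  — shift
  I13: { [Y → / / g .] }  — reduce

Conflict in state I3:
  Shift-reduce conflict between [Y → a .] and [S → . +]
So the grammar is NOT LR(0).

Answer: No. Shift-reduce conflict between [Y → a .] and [S → . +]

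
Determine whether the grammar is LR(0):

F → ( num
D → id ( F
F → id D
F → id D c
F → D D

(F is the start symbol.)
No. Shift-reduce conflict between [F → id D .] and [F → id D . c]

A grammar is LR(0) if no state in the canonical LR(0) collection has:
  - both a shift item (dot before a terminal) and a complete item (shift-reduce conflict), or
  - two or more complete items (reduce-reduce conflict; the accept item [F' → F .] counts as a complete item here).

Augment with F' → F and build the canonical LR(0) collection (I0 = CLOSURE({[F' → . F]}), then GOTO on every symbol after a dot until no new states appear). It has 12 states:
  I0: { [D → . id ( F], [F → . ( num], [F → . D D], [F → . id D c], [F → . id D], [F' → . F] }  — shift
  I1: { [F → ( . num] }  — shift
  I2: { [D → . id ( F], [F → D . D] }  — shift
  I3: { [F' → F .] }  — accept
  I4: { [D → . id ( F], [D → id . ( F], [F → id . D c], [F → id . D] }  — shift
  I5: { [D → . id ( F], [D → id ( . F], [F → . ( num], [F → . D D], [F → . id D c], [F → . id D] }  — shift
  I6: { [F → id D . c], [F → id D .] }  — shift, reduce
  I7: { [D → id . ( F] }  — shift
  I8: { [F → id D c .] }  — reduce
  I9: { [D → id ( F .] }  — reduce
  I10: { [F → D D .] }  — reduce
  I11: { [F → ( num .] }  — reduce

Conflict in state I6:
  Shift-reduce conflict between [F → id D .] and [F → id D . c]
So the grammar is NOT LR(0).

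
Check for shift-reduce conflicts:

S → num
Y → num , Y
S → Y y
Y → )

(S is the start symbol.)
Yes — I4: [S → num .] vs [Y → num . , Y]

Augment with S' → S and build the canonical LR(0) collection (I0 = CLOSURE({[S' → . S]}), then GOTO on every symbol after a dot until no new states appear). It has 9 states:
  I0: { [S → . Y y], [S → . num], [S' → . S], [Y → . )], [Y → . num , Y] }  — shift
  I1: { [Y → ) .] }  — reduce
  I2: { [S' → S .] }  — accept
  I3: { [S → Y . y] }  — shift
  I4: { [S → num .], [Y → num . , Y] }  — shift, reduce
  I5: { [Y → . )], [Y → . num , Y], [Y → num , . Y] }  — shift
  I6: { [Y → num , Y .] }  — reduce
  I7: { [Y → num . , Y] }  — shift
  I8: { [S → Y y .] }  — reduce

I4 contains reduce item [S → num .] and shift item [Y → num . , Y] — shift-reduce conflict.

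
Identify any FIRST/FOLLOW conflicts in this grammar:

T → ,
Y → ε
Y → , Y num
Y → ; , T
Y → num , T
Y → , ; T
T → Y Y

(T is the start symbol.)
A FIRST/FOLLOW conflict occurs when a non-terminal N has a nullable alternative N → β (β ⇒* ε) and another alternative N → α with FIRST(α) ∩ FOLLOW(N) ≠ ∅: on such a lookahead the parser cannot decide between expanding α and letting N vanish via β.

Nullable non-terminals: T, Y.
FIRST sets used below: FIRST(Y) = { ',', ';', 'num', ε }

T: nullable alternative(s) T → Y Y; FOLLOW(T) = { $, ',', ';', 'num' }
  T → ,: FIRST \ {ε} = { ',' } — overlaps FOLLOW(T) on { ',' }: CONFLICT
  T → Y Y: FIRST \ {ε} = { ',', ';', 'num' } — this is the only nullable alternative, skip

Y: nullable alternative(s) Y → ε; FOLLOW(Y) = { $, ',', ';', 'num' }
  Y → ε: FIRST \ {ε} = { } — this is the only nullable alternative, skip
  Y → , Y num: FIRST \ {ε} = { ',' } — overlaps FOLLOW(Y) on { ',' }: CONFLICT
  Y → ; , T: FIRST \ {ε} = { ';' } — overlaps FOLLOW(Y) on { ';' }: CONFLICT
  Y → num , T: FIRST \ {ε} = { 'num' } — overlaps FOLLOW(Y) on { 'num' }: CONFLICT
  Y → , ; T: FIRST \ {ε} = { ',' } — overlaps FOLLOW(Y) on { ',' }: CONFLICT

So the grammar has 5 FIRST/FOLLOW conflicts (marked CONFLICT above).

Answer: Yes. T → ',' with FOLLOW(T) on { ',' }; Y → ',' Y num with FOLLOW(Y) on { ',' }; Y → ';' ',' T with FOLLOW(Y) on { ';' }; Y → num ',' T with FOLLOW(Y) on { 'num' }; Y → ',' ';' T with FOLLOW(Y) on { ',' }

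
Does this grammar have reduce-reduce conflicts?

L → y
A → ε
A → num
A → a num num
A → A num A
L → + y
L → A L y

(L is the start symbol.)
A reduce-reduce conflict occurs when an LR(0) state has two complete items [A → α .] and [B → β .] — both call for a reduction, and with no lookahead the parser cannot choose between them.

Augment with L' → L and build the canonical LR(0) collection (I0 = CLOSURE({[L' → . L]}), then GOTO on every symbol after a dot until no new states appear). It has 15 states:
  I0: { [A → . A num A], [A → . a num num], [A → . num], [A → .], [L → . + y], [L → . A L y], [L → . y], [L' → . L] }  — shift, reduce
  I1: { [L → + . y] }  — shift
  I2: { [A → . A num A], [A → . a num num], [A → . num], [A → .], [A → A . num A], [L → . + y], [L → . A L y], [L → . y], [L → A . L y] }  — shift, reduce
  I3: { [L' → L .] }  — accept
  I4: { [A → a . num num] }  — shift
  I5: { [A → num .] }  — reduce
  I6: { [L → y .] }  — reduce
  I7: { [A → a num . num] }  — shift
  I8: { [A → a num num .] }  — reduce
  I9: { [L → A L . y] }  — shift
  I10: { [A → . A num A], [A → . a num num], [A → . num], [A → .], [A → A num . A], [A → num .] }  — shift, 2 reduces
  I11: { [A → A . num A], [A → A num A .] }  — shift, reduce
  I12: { [A → . A num A], [A → . a num num], [A → . num], [A → .], [A → A num . A] }  — shift, reduce
  I13: { [L → A L y .] }  — reduce
  I14: { [L → + y .] }  — reduce

I10 contains complete items [A → .], [A → num .] — reduce-reduce conflict.

Answer: Yes — I10: [A → .] vs [A → num .]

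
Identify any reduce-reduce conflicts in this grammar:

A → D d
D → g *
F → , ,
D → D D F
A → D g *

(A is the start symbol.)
A reduce-reduce conflict occurs when an LR(0) state has two complete items [A → α .] and [B → β .] — both call for a reduction, and with no lookahead the parser cannot choose between them.

Augment with A' → A and build the canonical LR(0) collection (I0 = CLOSURE({[A' → . A]}), then GOTO on every symbol after a dot until no new states appear). It has 12 states:
  I0: { [A → . D d], [A → . D g *], [A' → . A], [D → . D D F], [D → . g *] }  — shift
  I1: { [A' → A .] }  — accept
  I2: { [A → D . d], [A → D . g *], [D → . D D F], [D → . g *], [D → D . D F] }  — shift
  I3: { [D → g . *] }  — shift
  I4: { [D → g * .] }  — reduce
  I5: { [D → . D D F], [D → . g *], [D → D . D F], [D → D D . F], [F → . , ,] }  — shift
  I6: { [A → D d .] }  — reduce
  I7: { [A → D g . *], [D → g . *] }  — shift
  I8: { [A → D g * .], [D → g * .] }  — 2 reduces
  I9: { [F → , . ,] }  — shift
  I10: { [D → D D F .] }  — reduce
  I11: { [F → , , .] }  — reduce

I8 contains complete items [A → D g * .], [D → g * .] — reduce-reduce conflict.

Answer: Yes — I8: [A → D g * .] vs [D → g * .]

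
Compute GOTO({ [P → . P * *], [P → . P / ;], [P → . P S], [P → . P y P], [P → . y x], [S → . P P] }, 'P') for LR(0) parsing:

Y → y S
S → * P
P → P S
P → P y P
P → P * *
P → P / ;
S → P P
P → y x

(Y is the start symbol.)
{ [P → . P * *], [P → . P / ;], [P → . P S], [P → . P y P], [P → . y x], [P → P . * *], [P → P . / ;], [P → P . S], [P → P . y P], [S → . * P], [S → . P P], [S → P . P] }

GOTO(I, 'P') = CLOSURE({ [A → αX.β] : [A → α.Xβ] ∈ I, X = 'P' })

Items with dot before 'P', with the dot advanced:
  [P → . P * *] → [P → P . * *]
  [P → . P / ;] → [P → P . / ;]
  [P → . P S] → [P → P . S]
  [P → . P y P] → [P → P . y P]
  [S → . P P] → [S → P . P]
Closure of the advanced items:
  [P → P . S] has the dot before S: add [S → . * P], [S → . P P]
  [S → P . P] has the dot before P: add [P → . P S], [P → . P y P], [P → . P * *], [P → . P / ;], [P → . y x]

GOTO = { [P → . P * *], [P → . P / ;], [P → . P S], [P → . P y P], [P → . y x], [P → P . * *], [P → P . / ;], [P → P . S], [P → P . y P], [S → . * P], [S → . P P], [S → P . P] }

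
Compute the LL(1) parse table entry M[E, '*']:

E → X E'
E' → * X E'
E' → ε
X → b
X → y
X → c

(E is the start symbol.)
Empty (error entry)

To find M[E, '*'], we find productions for E where '*' is in the predict set (PREDICT(N → α) = (FIRST(α) \ {ε}) ∪ (FOLLOW(N) if α ⇒* ε)).

Relevant sets:
  FIRST(X) = { 'b', 'c', 'y' }

E → X E': PREDICT = { 'b', 'c', 'y' }

M[E, '*'] is empty (no production applies)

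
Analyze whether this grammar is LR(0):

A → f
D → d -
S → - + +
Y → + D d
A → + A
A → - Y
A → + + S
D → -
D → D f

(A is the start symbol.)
Augment with A' → A and build the canonical LR(0) collection (I0 = CLOSURE({[A' → . A]}), then GOTO on every symbol after a dot until no new states appear). It has 19 states:
  I0: { [A → . + + S], [A → . + A], [A → . - Y], [A → . f], [A' → . A] }  — shift
  I1: { [A → + . + S], [A → + . A], [A → . + + S], [A → . + A], [A → . - Y], [A → . f] }  — shift
  I2: { [A → - . Y], [Y → . + D d] }  — shift
  I3: { [A' → A .] }  — accept
  I4: { [A → f .] }  — reduce
  I5: { [D → . -], [D → . D f], [D → . d -], [Y → + . D d] }  — shift
  I6: { [A → - Y .] }  — reduce
  I7: { [D → - .] }  — reduce
  I8: { [D → D . f], [Y → + D . d] }  — shift
  I9: { [D → d . -] }  — shift
  I10: { [D → d - .] }  — reduce
  I11: { [Y → + D d .] }  — reduce
  I12: { [D → D f .] }  — reduce
  I13: { [A → + + . S], [A → + . + S], [A → + . A], [A → . + + S], [A → . + A], [A → . - Y], [A → . f], [S → . - + +] }  — shift
  I14: { [A → + A .] }  — reduce
  I15: { [A → - . Y], [S → - . + +], [Y → . + D d] }  — shift
  I16: { [A → + + S .] }  — reduce
  I17: { [D → . -], [D → . D f], [D → . d -], [S → - + . +], [Y → + . D d] }  — shift
  I18: { [S → - + + .] }  — reduce

Every state is either a pure shift/goto state or contains exactly one complete item and nothing to shift — no conflicts. The grammar is LR(0).

Answer: Yes, the grammar is LR(0)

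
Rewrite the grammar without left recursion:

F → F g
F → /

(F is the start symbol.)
F is directly left-recursive. The standard transformation for
  A → A α₁ | ... | A α_m | β₁ | ... | β_n
is
  A  → β₁ A' | ... | β_n A'
  A' → α₁ A' | ... | α_m A' | ε

F → / becomes F → / F'
F → F g becomes F' → g F'
Add F' → ε

Resulting grammar:
F → / F'
F' → g F'
F' → ε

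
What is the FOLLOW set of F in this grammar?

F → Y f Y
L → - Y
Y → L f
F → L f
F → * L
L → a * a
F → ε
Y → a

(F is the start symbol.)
{ $ }

To compute FOLLOW(F), find every occurrence of F on a right-hand side N → α F β: add FIRST(β) \ {ε}, and if β is empty or nullable also add FOLLOW(N). Iterate to a fixed point.

F is the start symbol, so $ ∈ FOLLOW(F).
F does not occur on any right-hand side.

Taking the union: FOLLOW(F) = { $ }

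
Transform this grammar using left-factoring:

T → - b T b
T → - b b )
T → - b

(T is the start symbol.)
Left-factoring transforms A → αβ₁ | αβ₂ into A → αA' and A' → β₁ | β₂
(α is the longest common prefix among the alternatives). Repeat until
no nonterminal has two alternatives with a common prefix.

Round 1: T has alternatives sharing prefix '- b'. Introduce T': T → - b T'
  Add: T' → T b
  Add: T' → b )
  Add: T' → ε

No remaining common prefixes — done.

Resulting grammar:
T → - b T'
T' → T b
T' → b )
T' → ε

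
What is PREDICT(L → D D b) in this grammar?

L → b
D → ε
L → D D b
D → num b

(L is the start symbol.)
{ 'b', 'num' }

PREDICT(L → D D b) = (FIRST(RHS) \ {ε}) ∪ (FOLLOW(L) if ε ∈ FIRST(RHS), i.e. RHS ⇒* ε)
FIRST(D) = { 'num', ε }
FIRST(D D b) = { 'b', 'num' }
ε ∉ FIRST(D D b), so FOLLOW(L) is not added.
PREDICT(L → D D b) = { 'b', 'num' }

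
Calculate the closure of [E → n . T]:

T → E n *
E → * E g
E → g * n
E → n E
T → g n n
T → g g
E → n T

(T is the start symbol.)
Start with: [E → n . T]
  [E → n . T] has the dot before T: add [T → . E n *], [T → . g n n], [T → . g g]
  [T → . E n *] has the dot before E: add [E → . * E g], [E → . g * n], [E → . n E], [E → . n T]
No further items can be added.

CLOSURE = { [E → . * E g], [E → . g * n], [E → . n E], [E → . n T], [E → n . T], [T → . E n *], [T → . g g], [T → . g n n] }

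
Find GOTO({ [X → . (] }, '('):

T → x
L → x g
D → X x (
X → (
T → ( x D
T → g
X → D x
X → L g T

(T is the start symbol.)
{ [X → ( .] }

GOTO(I, '(') = CLOSURE({ [A → αX.β] : [A → α.Xβ] ∈ I, X = '(' })

Items with dot before '(', with the dot advanced:
  [X → . (] → [X → ( .]
Closure adds nothing (no advanced item has the dot before a non-terminal).

GOTO = { [X → ( .] }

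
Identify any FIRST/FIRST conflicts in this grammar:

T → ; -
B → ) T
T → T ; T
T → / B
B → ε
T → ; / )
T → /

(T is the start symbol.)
Yes. T → ';' '-' / T → T ';' T on { ';' }; T → ';' '-' / T → ';' '/' ')' on { ';' }; T → T ';' T / T → '/' B on { '/' }; T → T ';' T / T → ';' '/' ')' on { ';' }; T → T ';' T / T → '/' on { '/' }; T → '/' B / T → '/' on { '/' }

FIRST sets of the non-terminals at (or reachable through a nullable prefix from) the front of some alternative:
  FIRST(T) = { '/', ';' }

Productions for T:
  T → ; -: FIRST = { ';' }
  T → T ; T: FIRST = { '/', ';' }
  T → / B: FIRST = { '/' }
  T → ; / ): FIRST = { ';' }
  T → /: FIRST = { '/' }
Productions for B:
  B → ) T: FIRST = { ')' }
  B → ε: FIRST = { ε }

Conflict for T: T → ; - and T → T ; T
  Overlap: { ';' }
Conflict for T: T → ; - and T → ; / )
  Overlap: { ';' }
Conflict for T: T → T ; T and T → / B
  Overlap: { '/' }
Conflict for T: T → T ; T and T → ; / )
  Overlap: { ';' }
Conflict for T: T → T ; T and T → /
  Overlap: { '/' }
Conflict for T: T → / B and T → /
  Overlap: { '/' }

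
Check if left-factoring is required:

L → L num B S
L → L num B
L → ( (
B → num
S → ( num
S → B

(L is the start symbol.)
Left-factoring is needed when two productions for the same non-terminal
share a common prefix on the right-hand side.

Productions for L:
  L → L num B S
  L → L num B
  L → ( (
Productions for S:
  S → ( num
  S → B

Found common prefix 'L num B' in productions for L

Answer: Yes, L has productions with common prefix 'L num B'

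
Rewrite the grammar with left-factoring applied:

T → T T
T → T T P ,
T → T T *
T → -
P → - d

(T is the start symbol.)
T → T T T'
T' → ε
T' → P ,
T' → *
T → -
P → - d

Left-factoring transforms A → αβ₁ | αβ₂ into A → αA' and A' → β₁ | β₂
(α is the longest common prefix among the alternatives). Repeat until
no nonterminal has two alternatives with a common prefix.

Round 1: T has alternatives sharing prefix 'T T'. Introduce T': T → T T T'
  Add: T' → ε
  Add: T' → P ,
  Add: T' → *

No remaining common prefixes — done.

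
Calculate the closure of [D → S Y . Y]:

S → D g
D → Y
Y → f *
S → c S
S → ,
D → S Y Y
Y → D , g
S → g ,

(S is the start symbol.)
Start with: [D → S Y . Y]
  [D → S Y . Y] has the dot before Y: add [Y → . f *], [Y → . D , g]
  [Y → . D , g] has the dot before D: add [D → . Y], [D → . S Y Y]
  [D → . S Y Y] has the dot before S: add [S → . D g], [S → . c S], [S → . ,], [S → . g ,]
No further items can be added.

CLOSURE = { [D → . S Y Y], [D → . Y], [D → S Y . Y], [S → . ,], [S → . D g], [S → . c S], [S → . g ,], [Y → . D , g], [Y → . f *] }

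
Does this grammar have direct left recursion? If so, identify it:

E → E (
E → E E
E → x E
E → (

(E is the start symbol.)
Yes, E is left-recursive

Direct left recursion occurs when N → N α for some non-terminal N (the right-hand side begins with the left-hand side itself).

E → E (: LEFT RECURSIVE (starts with E)
E → E E: LEFT RECURSIVE (starts with E)
E → x E: starts with x
E → (: starts with '('

The grammar has direct left recursion on: E.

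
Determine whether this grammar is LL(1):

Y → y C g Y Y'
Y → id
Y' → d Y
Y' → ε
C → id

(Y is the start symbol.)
No. Predict set conflict for Y': { 'd' }

Relevant sets:
  FOLLOW(Y') = { $, 'd' }

For Y:
  PREDICT(Y → y C g Y Y') = { 'y' }
  PREDICT(Y → id) = { 'id' }
For Y':
  PREDICT(Y' → d Y) = { 'd' }
  PREDICT(Y' → ε) = { $, 'd' }
C has a single production, so nothing to check there.

Conflict found: Predict set conflict for Y': { 'd' }
The grammar is NOT LL(1).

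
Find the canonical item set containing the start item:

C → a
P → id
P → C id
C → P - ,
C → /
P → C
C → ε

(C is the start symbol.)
{ [C → . /], [C → . P - ,], [C → . a], [C → .], [C' → . C], [P → . C id], [P → . C], [P → . id] }

First, augment the grammar with C' → C
I₀ = CLOSURE({ [C' → . C] }):
  [C' → . C] has the dot before C: add [C → . a], [C → . P - ,], [C → . /], [C → .]
  [C → . P - ,] has the dot before P: add [P → . id], [P → . C id], [P → . C]
No further items can be added.

I₀ = { [C → . /], [C → . P - ,], [C → . a], [C → .], [C' → . C], [P → . C id], [P → . C], [P → . id] }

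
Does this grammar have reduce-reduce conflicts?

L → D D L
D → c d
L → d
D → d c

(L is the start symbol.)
No reduce-reduce conflicts

Augment with L' → L and build the canonical LR(0) collection (I0 = CLOSURE({[L' → . L]}), then GOTO on every symbol after a dot until no new states appear). It has 10 states:
  I0: { [D → . c d], [D → . d c], [L → . D D L], [L → . d], [L' → . L] }  — shift
  I1: { [D → . c d], [D → . d c], [L → D . D L] }  — shift
  I2: { [L' → L .] }  — accept
  I3: { [D → c . d] }  — shift
  I4: { [D → d . c], [L → d .] }  — shift, reduce
  I5: { [D → d c .] }  — reduce
  I6: { [D → c d .] }  — reduce
  I7: { [D → . c d], [D → . d c], [L → . D D L], [L → . d], [L → D D . L] }  — shift
  I8: { [D → d . c] }  — shift
  I9: { [L → D D L .] }  — reduce

No state contains more than one complete item.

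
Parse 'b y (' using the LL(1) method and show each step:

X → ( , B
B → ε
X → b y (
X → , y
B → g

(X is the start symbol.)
Stack is shown with the top on the left.

Stack    Input    Action
------------------------
X $      b y ( $  output X → b y (
b y ( $  b y ( $  match 'b'
y ( $    y ( $    match 'y'
( $      ( $      match '('
$        $        accept

The string is accepted.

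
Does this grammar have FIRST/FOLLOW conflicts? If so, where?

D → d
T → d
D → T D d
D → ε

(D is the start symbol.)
A FIRST/FOLLOW conflict occurs when a non-terminal N has a nullable alternative N → β (β ⇒* ε) and another alternative N → α with FIRST(α) ∩ FOLLOW(N) ≠ ∅: on such a lookahead the parser cannot decide between expanding α and letting N vanish via β.

Nullable non-terminals: D.
FIRST sets used below: FIRST(T) = { 'd' }

D: nullable alternative(s) D → ε; FOLLOW(D) = { $, 'd' }
  D → d: FIRST \ {ε} = { 'd' } — overlaps FOLLOW(D) on { 'd' }: CONFLICT
  D → T D d: FIRST \ {ε} = { 'd' } — overlaps FOLLOW(D) on { 'd' }: CONFLICT
  D → ε: FIRST \ {ε} = { } — this is the only nullable alternative, skip

T has no nullable alternative, so no FIRST/FOLLOW check is needed there.

So the grammar has 2 FIRST/FOLLOW conflicts (marked CONFLICT above).

Answer: Yes. D → d with FOLLOW(D) on { 'd' }; D → T D d with FOLLOW(D) on { 'd' }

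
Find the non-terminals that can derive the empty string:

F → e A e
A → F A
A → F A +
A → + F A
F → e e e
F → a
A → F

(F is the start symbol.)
A non-terminal is nullable if it can derive ε (the empty string): either it has an ε-production, or it has a production whose right-hand side consists entirely of nullable non-terminals.

There are no ε-productions, so no non-terminal can derive ε.
No non-terminals are nullable.

Answer: None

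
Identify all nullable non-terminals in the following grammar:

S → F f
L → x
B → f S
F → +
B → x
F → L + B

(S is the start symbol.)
There are no ε-productions, so no non-terminal can derive ε.
No non-terminals are nullable.

Answer: None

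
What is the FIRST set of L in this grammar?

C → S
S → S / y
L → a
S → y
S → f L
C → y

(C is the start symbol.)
To compute FIRST(L), examine every production with L on the left-hand side, reading each right-hand side left to right until a non-nullable symbol is reached.

From L → a:
  - a is a terminal: add 'a' and stop

Collecting: FIRST(L) = { 'a' }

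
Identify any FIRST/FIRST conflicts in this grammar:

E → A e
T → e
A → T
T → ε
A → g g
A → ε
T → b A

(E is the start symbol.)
A FIRST/FIRST conflict occurs when two productions N → α and N → β for the same non-terminal have FIRST(α) ∩ FIRST(β) ≠ ∅ (with ε ∈ FIRST of a nullable right-hand side, so two nullable alternatives also conflict).

FIRST sets of the non-terminals at (or reachable through a nullable prefix from) the front of some alternative:
  FIRST(T) = { 'b', 'e', ε }

Productions for T:
  T → e: FIRST = { 'e' }
  T → ε: FIRST = { ε }
  T → b A: FIRST = { 'b' }
Productions for A:
  A → T: FIRST = { 'b', 'e', ε }
  A → g g: FIRST = { 'g' }
  A → ε: FIRST = { ε }
E has only one production, so no FIRST/FIRST conflict is possible there.

Conflict for A: A → T and A → ε
  Overlap: { ε }

Answer: Yes. A → T / A → ε on { ε }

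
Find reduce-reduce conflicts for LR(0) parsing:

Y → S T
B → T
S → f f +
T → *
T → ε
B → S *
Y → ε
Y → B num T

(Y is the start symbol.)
Yes — I0: [T → .] vs [Y → .]; I9: [B → S * .] vs [T → * .]

Augment with Y' → Y and build the canonical LR(0) collection (I0 = CLOSURE({[Y' → . Y]}), then GOTO on every symbol after a dot until no new states appear). It has 13 states:
  I0: { [B → . S *], [B → . T], [S → . f f +], [T → . *], [T → .], [Y → . B num T], [Y → . S T], [Y → .], [Y' → . Y] }  — shift, 2 reduces
  I1: { [T → * .] }  — reduce
  I2: { [Y → B . num T] }  — shift
  I3: { [B → S . *], [T → . *], [T → .], [Y → S . T] }  — shift, reduce
  I4: { [B → T .] }  — reduce
  I5: { [Y' → Y .] }  — accept
  I6: { [S → f . f +] }  — shift
  I7: { [S → f f . +] }  — shift
  I8: { [S → f f + .] }  — reduce
  I9: { [B → S * .], [T → * .] }  — 2 reduces
  I10: { [Y → S T .] }  — reduce
  I11: { [T → . *], [T → .], [Y → B num . T] }  — shift, reduce
  I12: { [Y → B num T .] }  — reduce

I0 contains complete items [T → .], [Y → .] — reduce-reduce conflict.
I9 contains complete items [B → S * .], [T → * .] — reduce-reduce conflict.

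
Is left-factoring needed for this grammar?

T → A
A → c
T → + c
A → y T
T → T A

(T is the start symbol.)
Left-factoring is needed when two productions for the same non-terminal
share a common prefix on the right-hand side.

Productions for T:
  T → A
  T → + c
  T → T A
Productions for A:
  A → c
  A → y T

No common prefixes found.

Answer: No, left-factoring is not needed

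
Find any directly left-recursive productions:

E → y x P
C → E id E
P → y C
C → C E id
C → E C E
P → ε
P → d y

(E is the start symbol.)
E → y x P: starts with y
C → E id E: starts with E
P → y C: starts with y
C → C E id: LEFT RECURSIVE (starts with C)
C → E C E: starts with E
P → ε: starts with ε
P → d y: starts with d

The grammar has direct left recursion on: C.

Answer: Yes, C is left-recursive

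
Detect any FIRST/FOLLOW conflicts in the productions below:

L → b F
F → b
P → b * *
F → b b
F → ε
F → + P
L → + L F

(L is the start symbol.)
A FIRST/FOLLOW conflict occurs when a non-terminal N has a nullable alternative N → β (β ⇒* ε) and another alternative N → α with FIRST(α) ∩ FOLLOW(N) ≠ ∅: on such a lookahead the parser cannot decide between expanding α and letting N vanish via β.

Nullable non-terminals: F.

F: nullable alternative(s) F → ε; FOLLOW(F) = { $, '+', 'b' }
  F → b: FIRST \ {ε} = { 'b' } — overlaps FOLLOW(F) on { 'b' }: CONFLICT
  F → b b: FIRST \ {ε} = { 'b' } — overlaps FOLLOW(F) on { 'b' }: CONFLICT
  F → ε: FIRST \ {ε} = { } — this is the only nullable alternative, skip
  F → + P: FIRST \ {ε} = { '+' } — overlaps FOLLOW(F) on { '+' }: CONFLICT

L, P have no nullable alternative, so no FIRST/FOLLOW check is needed there.

So the grammar has 3 FIRST/FOLLOW conflicts (marked CONFLICT above).

Answer: Yes. F → b with FOLLOW(F) on { 'b' }; F → b b with FOLLOW(F) on { 'b' }; F → '+' P with FOLLOW(F) on { '+' }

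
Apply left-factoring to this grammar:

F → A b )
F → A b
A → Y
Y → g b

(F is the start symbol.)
Left-factoring transforms A → αβ₁ | αβ₂ into A → αA' and A' → β₁ | β₂
(α is the longest common prefix among the alternatives). Repeat until
no nonterminal has two alternatives with a common prefix.

Round 1: F has alternatives sharing prefix 'A b'. Introduce F': F → A b F'
  Add: F' → )
  Add: F' → ε

No remaining common prefixes — done.

Resulting grammar:
F → A b F'
F' → )
F' → ε
A → Y
Y → g b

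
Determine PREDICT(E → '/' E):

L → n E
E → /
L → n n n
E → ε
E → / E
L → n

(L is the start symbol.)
{ '/' }

PREDICT(E → '/' E) = (FIRST(RHS) \ {ε}) ∪ (FOLLOW(E) if ε ∈ FIRST(RHS), i.e. RHS ⇒* ε)
FIRST('/' E) = { '/' }
ε ∉ FIRST('/' E), so FOLLOW(E) is not added.
PREDICT(E → '/' E) = { '/' }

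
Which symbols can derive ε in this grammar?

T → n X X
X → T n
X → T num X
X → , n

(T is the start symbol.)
None

A non-terminal is nullable if it can derive ε (the empty string): either it has an ε-production, or it has a production whose right-hand side consists entirely of nullable non-terminals.

There are no ε-productions, so no non-terminal can derive ε.
No non-terminals are nullable.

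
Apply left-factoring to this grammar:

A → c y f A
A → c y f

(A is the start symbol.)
A → c y f A'
A' → A
A' → ε

Left-factoring transforms A → αβ₁ | αβ₂ into A → αA' and A' → β₁ | β₂
(α is the longest common prefix among the alternatives). Repeat until
no nonterminal has two alternatives with a common prefix.

Round 1: A has alternatives sharing prefix 'c y f'. Introduce A': A → c y f A'
  Add: A' → A
  Add: A' → ε

No remaining common prefixes — done.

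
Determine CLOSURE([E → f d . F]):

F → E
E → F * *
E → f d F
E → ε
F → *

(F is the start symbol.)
Start with: [E → f d . F]
  [E → f d . F] has the dot before F: add [F → . E], [F → . *]
  [F → . E] has the dot before E: add [E → . F * *], [E → . f d F], [E → .]
No further items can be added.

CLOSURE = { [E → . F * *], [E → . f d F], [E → .], [E → f d . F], [F → . *], [F → . E] }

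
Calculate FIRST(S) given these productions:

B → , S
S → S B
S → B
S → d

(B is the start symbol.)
FIRST sets of the other non-terminals involved (by the same procedure, iterated to a fixed point):
  FIRST(B) = { ',' }

From S → S B:
  - S is the symbol being defined: contributes nothing new
    S is not nullable, so stop
From S → B:
  - B is a non-terminal: add FIRST(B) \ {ε} = { ',' }
    B is not nullable, so stop
From S → d:
  - d is a terminal: add 'd' and stop

Collecting: FIRST(S) = { ',', 'd' }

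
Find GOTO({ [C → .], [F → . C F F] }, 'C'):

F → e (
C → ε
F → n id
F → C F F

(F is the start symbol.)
GOTO(I, 'C') = CLOSURE({ [A → αX.β] : [A → α.Xβ] ∈ I, X = 'C' })

Items with dot before 'C', with the dot advanced:
  [F → . C F F] → [F → C . F F]
Closure of the advanced items:
  [F → C . F F] has the dot before F: add [F → . e (], [F → . n id], [F → . C F F]
  [F → . C F F] has the dot before C: add [C → .]

GOTO = { [C → .], [F → . C F F], [F → . e (], [F → . n id], [F → C . F F] }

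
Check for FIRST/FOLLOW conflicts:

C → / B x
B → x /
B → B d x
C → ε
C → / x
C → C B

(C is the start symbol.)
A FIRST/FOLLOW conflict occurs when a non-terminal N has a nullable alternative N → β (β ⇒* ε) and another alternative N → α with FIRST(α) ∩ FOLLOW(N) ≠ ∅: on such a lookahead the parser cannot decide between expanding α and letting N vanish via β.

Nullable non-terminals: C.
FIRST sets used below: FIRST(C) = { '/', 'x', ε }, FIRST(B) = { 'x' }

C: nullable alternative(s) C → ε; FOLLOW(C) = { $, 'x' }
  C → / B x: FIRST \ {ε} = { '/' } — disjoint from FOLLOW(C)
  C → ε: FIRST \ {ε} = { } — this is the only nullable alternative, skip
  C → / x: FIRST \ {ε} = { '/' } — disjoint from FOLLOW(C)
  C → C B: FIRST \ {ε} = { '/', 'x' } — overlaps FOLLOW(C) on { 'x' }: CONFLICT

B has no nullable alternative, so no FIRST/FOLLOW check is needed there.

So the grammar has 1 FIRST/FOLLOW conflict (marked CONFLICT above).

Answer: Yes. C → C B with FOLLOW(C) on { 'x' }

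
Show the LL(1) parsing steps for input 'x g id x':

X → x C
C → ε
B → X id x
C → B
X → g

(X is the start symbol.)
LL(1) parsing maintains a stack (initially the start symbol over $) and the input. At each step: if the stack top is a terminal, match it against the current input token; if it is a non-terminal N, replace it with the RHS of M[N, lookahead] (the unique production whose predict set contains the lookahead).

Stack is shown with the top on the left.

Stack     Input       Action
----------------------------
X $       x g id x $  output X → x C
x C $     x g id x $  match 'x'
C $       g id x $    output C → B
B $       g id x $    output B → X id x
X id x $  g id x $    output X → g
g id x $  g id x $    match 'g'
id x $    id x $      match 'id'
x $       x $         match 'x'
$         $           accept

The string is accepted.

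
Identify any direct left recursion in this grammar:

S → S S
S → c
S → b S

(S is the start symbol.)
S → S S: LEFT RECURSIVE (starts with S)
S → c: starts with c
S → b S: starts with b

The grammar has direct left recursion on: S.

Answer: Yes, S is left-recursive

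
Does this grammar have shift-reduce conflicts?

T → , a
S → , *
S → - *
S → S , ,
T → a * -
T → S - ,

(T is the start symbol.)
A shift-reduce conflict occurs when an LR(0) state has both:
  - a complete (reduce) item [A → α .] (dot at the end), and
  - a shift item [B → β . c γ] (dot before a terminal).

Augment with T' → T and build the canonical LR(0) collection (I0 = CLOSURE({[T' → . T]}), then GOTO on every symbol after a dot until no new states appear). It has 15 states:
  I0: { [S → . , *], [S → . - *], [S → . S , ,], [T → . , a], [T → . S - ,], [T → . a * -], [T' → . T] }  — shift
  I1: { [S → , . *], [T → , . a] }  — shift
  I2: { [S → - . *] }  — shift
  I3: { [S → S . , ,], [T → S . - ,] }  — shift
  I4: { [T' → T .] }  — accept
  I5: { [T → a . * -] }  — shift
  I6: { [T → a * . -] }  — shift
  I7: { [T → a * - .] }  — reduce
  I8: { [S → S , . ,] }  — shift
  I9: { [T → S - . ,] }  — shift
  I10: { [T → S - , .] }  — reduce
  I11: { [S → S , , .] }  — reduce
  I12: { [S → - * .] }  — reduce
  I13: { [S → , * .] }  — reduce
  I14: { [T → , a .] }  — reduce

No state contains both a complete item and a shift item.

Answer: No shift-reduce conflicts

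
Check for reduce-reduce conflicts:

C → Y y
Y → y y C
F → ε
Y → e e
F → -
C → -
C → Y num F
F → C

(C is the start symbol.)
Augment with C' → C and build the canonical LR(0) collection (I0 = CLOSURE({[C' → . C]}), then GOTO on every symbol after a dot until no new states appear). It has 14 states:
  I0: { [C → . -], [C → . Y num F], [C → . Y y], [C' → . C], [Y → . e e], [Y → . y y C] }  — shift
  I1: { [C → - .] }  — reduce
  I2: { [C' → C .] }  — accept
  I3: { [C → Y . num F], [C → Y . y] }  — shift
  I4: { [Y → e . e] }  — shift
  I5: { [Y → y . y C] }  — shift
  I6: { [C → . -], [C → . Y num F], [C → . Y y], [Y → . e e], [Y → . y y C], [Y → y y . C] }  — shift
  I7: { [Y → y y C .] }  — reduce
  I8: { [Y → e e .] }  — reduce
  I9: { [C → . -], [C → . Y num F], [C → . Y y], [C → Y num . F], [F → . -], [F → . C], [F → .], [Y → . e e], [Y → . y y C] }  — shift, reduce
  I10: { [C → Y y .] }  — reduce
  I11: { [C → - .], [F → - .] }  — 2 reduces
  I12: { [F → C .] }  — reduce
  I13: { [C → Y num F .] }  — reduce

I11 contains complete items [C → - .], [F → - .] — reduce-reduce conflict.

Answer: Yes — I11: [C → - .] vs [F → - .]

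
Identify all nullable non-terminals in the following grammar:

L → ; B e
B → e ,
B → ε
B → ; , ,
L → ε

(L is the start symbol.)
{ 'B', 'L' }

ε-productions: B → ε, L → ε
So B, L are immediately nullable.
Every non-terminal is now nullable.
Nullable = { 'B', 'L' }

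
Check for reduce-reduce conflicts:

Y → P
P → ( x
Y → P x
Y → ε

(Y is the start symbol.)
Augment with Y' → Y and build the canonical LR(0) collection (I0 = CLOSURE({[Y' → . Y]}), then GOTO on every symbol after a dot until no new states appear). It has 6 states:
  I0: { [P → . ( x], [Y → . P x], [Y → . P], [Y → .], [Y' → . Y] }  — shift, reduce
  I1: { [P → ( . x] }  — shift
  I2: { [Y → P . x], [Y → P .] }  — shift, reduce
  I3: { [Y' → Y .] }  — accept
  I4: { [Y → P x .] }  — reduce
  I5: { [P → ( x .] }  — reduce

No state contains more than one complete item.

Answer: No reduce-reduce conflicts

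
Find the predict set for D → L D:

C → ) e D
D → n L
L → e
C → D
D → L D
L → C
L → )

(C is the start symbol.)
PREDICT(D → L D) = (FIRST(RHS) \ {ε}) ∪ (FOLLOW(D) if ε ∈ FIRST(RHS), i.e. RHS ⇒* ε)
FIRST(L) = { ')', 'e', 'n' }
FIRST(L D) = { ')', 'e', 'n' }
ε ∉ FIRST(L D), so FOLLOW(D) is not added.
PREDICT(D → L D) = { ')', 'e', 'n' }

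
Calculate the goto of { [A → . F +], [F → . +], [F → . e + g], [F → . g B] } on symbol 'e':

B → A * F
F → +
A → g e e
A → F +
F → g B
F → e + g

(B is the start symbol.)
GOTO(I, 'e') = CLOSURE({ [A → αX.β] : [A → α.Xβ] ∈ I, X = 'e' })

Items with dot before 'e', with the dot advanced:
  [F → . e + g] → [F → e . + g]
Closure adds nothing (no advanced item has the dot before a non-terminal).

GOTO = { [F → e . + g] }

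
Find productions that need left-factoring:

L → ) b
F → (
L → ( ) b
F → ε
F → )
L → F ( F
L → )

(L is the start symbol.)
Yes, L has productions with common prefix ')'

Left-factoring is needed when two productions for the same non-terminal
share a common prefix on the right-hand side.

Productions for L:
  L → ) b
  L → ( ) b
  L → F ( F
  L → )
Productions for F:
  F → (
  F → ε
  F → )

Found common prefix ')' in productions for L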